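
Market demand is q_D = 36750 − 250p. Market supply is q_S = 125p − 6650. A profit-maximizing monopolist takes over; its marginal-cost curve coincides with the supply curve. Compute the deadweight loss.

22912.60

In inverse form: demand p = 147 − 0.004q, supply p = 53.2 + 0.008q.
Competitive equilibrium: 147 − 0.004q = 53.2 + 0.008q → q* = 7816.6667, p* = 115.7333.
Marginal revenue: MR = 147 − 0.008q. Set MR = MC: 147 − 0.008q = 53.2 + 0.008q → q_m = 5862.5.
Price p_m = 147 − 0.004·5862.5 = 123.55; MC(q_m) = 53.2 + 0.008·5862.5 = 100.1.
Competitive q* = 7816.6667, so Δq = 1954.1667; wedge = 123.55 − 100.1 = 23.45.
Welfare loss = ½ × 1954.1667 × 23.45 = 22912.60.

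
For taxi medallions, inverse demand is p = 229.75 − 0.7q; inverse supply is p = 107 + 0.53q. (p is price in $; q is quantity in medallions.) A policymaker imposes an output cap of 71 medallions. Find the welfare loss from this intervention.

Competitive equilibrium: 229.75 − 0.7q = 107 + 0.53q → q* = 99.7967, p* = 159.8923.
At q = 71: demand price = 229.75 − 0.7·71 = 180.05; supply price = 107 + 0.53·71 = 144.63.
Δq = 99.7967 − 71 = 28.7967; wedge = 180.05 − 144.63 = 35.42.
DWL = ½ × 28.7967 × 35.42 = $509.99.

$509.99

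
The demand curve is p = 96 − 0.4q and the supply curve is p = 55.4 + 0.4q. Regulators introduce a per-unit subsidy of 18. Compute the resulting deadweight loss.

202.50

Competitive equilibrium: 96 − 0.4q = 55.4 + 0.4q → q* = 50.75, p* = 75.7.
The subsidy lowers effective supply by 18: p = 37.4 + 0.4q.
New quantity: 96 − 0.4q = 37.4 + 0.4q → q' = 73.25.
Overproduction Δq = 73.25 − 50.75 = 22.5; wedge = subsidy = 18.
Deadweight loss = ½ × 22.5 × 18 = 202.50.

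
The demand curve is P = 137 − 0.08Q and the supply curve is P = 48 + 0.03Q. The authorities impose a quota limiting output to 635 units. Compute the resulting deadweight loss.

1666.92

Competitive equilibrium: 137 − 0.08Q = 48 + 0.03Q → Q* = 809.0909, P* = 72.2727.
At Q = 635: demand price = 137 − 0.08·635 = 86.2; supply price = 48 + 0.03·635 = 67.05.
ΔQ = 809.0909 − 635 = 174.0909; wedge = 86.2 − 67.05 = 19.15.
DWL = ½ × 174.0909 × 19.15 = 1666.92.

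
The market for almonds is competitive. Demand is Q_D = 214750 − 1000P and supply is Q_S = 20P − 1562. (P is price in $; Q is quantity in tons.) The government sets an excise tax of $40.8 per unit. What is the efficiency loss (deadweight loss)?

$16320

In inverse form: demand P = 214.75 − 0.001Q, supply P = 78.1 + 0.05Q.
Competitive equilibrium: 214.75 − 0.001Q = 78.1 + 0.05Q → Q* = 2679.4118, P* = 212.0706.
With the tax, the buyer price exceeds the seller price by 40.8: (214.75 − 0.001Q) − (78.1 + 0.05Q) = 40.8 → Q' = 1879.4118.
ΔQ = 2679.4118 − 1879.4118 = 800; the wedge equals the tax, 40.8.
Deadweight loss = ½ × 800 × 40.8 = $16320.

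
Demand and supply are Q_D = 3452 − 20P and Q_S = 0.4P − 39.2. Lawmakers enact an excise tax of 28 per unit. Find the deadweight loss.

153.73

In inverse form: demand P = 172.6 − 0.05Q, supply P = 98 + 2.5Q.
Competitive equilibrium: 172.6 − 0.05Q = 98 + 2.5Q → Q* = 29.2549, P* = 171.1373.
With the tax, the buyer price exceeds the seller price by 28: (172.6 − 0.05Q) − (98 + 2.5Q) = 28 → Q' = 18.2745.
ΔQ = 29.2549 − 18.2745 = 10.9804; the wedge equals the tax, 28.
DWL = ½ × 10.9804 × 28 = 153.73.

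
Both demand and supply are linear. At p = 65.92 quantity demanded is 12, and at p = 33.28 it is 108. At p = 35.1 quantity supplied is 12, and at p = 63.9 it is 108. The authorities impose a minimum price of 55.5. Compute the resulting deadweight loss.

Demand slope = (33.28 − 65.92)/(108 − 12) = −0.34, so p = 70 − 0.34q.
Supply slope = (63.9 − 35.1)/(108 − 12) = 0.3, so p = 31.5 + 0.3q.
Competitive equilibrium: 70 − 0.34q = 31.5 + 0.3q → q* = 60.1563, p* = 49.5469.
At the floor p = 55.5, quantity demanded = (70 − 55.5)/0.34 = 42.6471.
Sellers' marginal cost at q' = 42.6471: 31.5 + 0.3·42.6471 = 44.2941.
Δq = 60.1563 − 42.6471 = 17.5092; wedge = 55.5 − 44.2941 = 11.2059.
Welfare loss = ½ × 17.5092 × 11.2059 = 98.10.

98.10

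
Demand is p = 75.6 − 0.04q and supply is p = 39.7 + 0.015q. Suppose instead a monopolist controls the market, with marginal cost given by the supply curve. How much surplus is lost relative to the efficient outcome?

2077.16

Competitive equilibrium: 75.6 − 0.04q = 39.7 + 0.015q → q* = 652.7273, p* = 49.4909.
Marginal revenue: MR = 75.6 − 0.08q. Set MR = MC: 75.6 − 0.08q = 39.7 + 0.015q → q_m = 377.8947.
Price p_m = 75.6 − 0.04·377.8947 = 60.4842; MC(q_m) = 39.7 + 0.015·377.8947 = 45.3684.
Competitive q* = 652.7273, so Δq = 274.8326; wedge = 60.4842 − 45.3684 = 15.1158.
DWL = ½ × 274.8326 × 15.1158 = 2077.16.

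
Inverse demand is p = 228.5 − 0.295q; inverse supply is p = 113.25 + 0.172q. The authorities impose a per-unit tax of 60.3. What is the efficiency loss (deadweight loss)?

Competitive equilibrium: 228.5 − 0.295q = 113.25 + 0.172q → q* = 246.788, p* = 155.6975.
With the tax, the buyer price exceeds the seller price by 60.3: (228.5 − 0.295q) − (113.25 + 0.172q) = 60.3 → q' = 117.666.
Δq = 246.788 − 117.666 = 129.122; the wedge equals the tax, 60.3.
DWL = ½ × 129.122 × 60.3 = 3893.03.

3893.03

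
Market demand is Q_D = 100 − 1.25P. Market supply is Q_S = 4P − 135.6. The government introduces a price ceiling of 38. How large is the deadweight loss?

In inverse form: demand P = 80 − 0.8Q, supply P = 33.9 + 0.25Q.
Competitive equilibrium: 80 − 0.8Q = 33.9 + 0.25Q → Q* = 43.9048, P* = 44.8762.
At the ceiling P = 38, quantity supplied = (38 − 33.9)/0.25 = 16.4.
Willingness to pay at Q' = 16.4: 80 − 0.8·16.4 = 66.88.
ΔQ = 43.9048 − 16.4 = 27.5048; wedge = 66.88 − 38 = 28.88.
Welfare loss = ½ × 27.5048 × 28.88 = 397.17.

397.17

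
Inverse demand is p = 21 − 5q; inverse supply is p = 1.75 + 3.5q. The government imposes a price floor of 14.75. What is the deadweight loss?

4.38

Competitive equilibrium: 21 − 5q = 1.75 + 3.5q → q* = 2.2647, p* = 9.6765.
At the floor p = 14.75, quantity demanded = (21 − 14.75)/5 = 1.25.
Sellers' marginal cost at q' = 1.25: 1.75 + 3.5·1.25 = 6.125.
Δq = 2.2647 − 1.25 = 1.0147; wedge = 14.75 − 6.125 = 8.625.
Welfare loss = ½ × 1.0147 × 8.625 = 4.38.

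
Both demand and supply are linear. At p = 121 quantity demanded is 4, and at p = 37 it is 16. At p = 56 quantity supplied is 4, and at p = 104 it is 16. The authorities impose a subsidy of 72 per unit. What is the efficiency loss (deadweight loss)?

235.64

Demand slope = (37 − 121)/(16 − 4) = −7, so p = 149 − 7q.
Supply slope = (104 − 56)/(16 − 4) = 4, so p = 40 + 4q.
Competitive equilibrium: 149 − 7q = 40 + 4q → q* = 9.90909, p* = 79.63636.
The subsidy lowers effective supply by 72: p = 4q − 32.
New quantity: 149 − 7q = 4q − 32 → q' = 16.45455.
Overproduction Δq = 16.45455 − 9.90909 = 6.54546; wedge = subsidy = 72.
The triangle = ½ × 6.54546 × 72 = 235.64.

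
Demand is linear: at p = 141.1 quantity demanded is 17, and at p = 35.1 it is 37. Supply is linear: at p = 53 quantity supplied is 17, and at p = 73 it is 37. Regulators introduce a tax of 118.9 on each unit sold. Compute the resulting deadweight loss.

1122

Demand slope = (35.1 − 141.1)/(37 − 17) = −5.3, so p = 231.2 − 5.3q.
Supply slope = (73 − 53)/(37 − 17) = 1, so p = 36 + q.
Competitive equilibrium: 231.2 − 5.3q = 36 + q → q* = 30.9841, p* = 66.9841.
With the tax, the buyer price exceeds the seller price by 118.9: (231.2 − 5.3q) − (36 + q) = 118.9 → q' = 12.1111.
Δq = 30.9841 − 12.1111 = 18.873; the wedge equals the tax, 118.9.
Welfare loss = ½ × 18.873 × 118.9 = 1122.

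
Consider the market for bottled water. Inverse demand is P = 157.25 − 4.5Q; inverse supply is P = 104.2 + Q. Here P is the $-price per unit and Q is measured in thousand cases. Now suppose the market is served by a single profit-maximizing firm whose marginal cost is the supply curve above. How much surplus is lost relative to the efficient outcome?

$51.81 thousand

Competitive equilibrium: 157.25 − 4.5Q = 104.2 + Q → Q* = 9.6455, P* = 113.8455.
Marginal revenue: MR = 157.25 − 9Q. Set MR = MC: 157.25 − 9Q = 104.2 + Q → Q_m = 5.305.
Price P_m = 157.25 − 4.5·5.305 = 133.3775; MC(Q_m) = 104.2 + 1·5.305 = 109.505.
Competitive Q* = 9.6455, so ΔQ = 4.3405; wedge = 133.3775 − 109.505 = 23.8725.
The triangle = ½ × 4.3405 × 23.8725 = $51.81 thousand.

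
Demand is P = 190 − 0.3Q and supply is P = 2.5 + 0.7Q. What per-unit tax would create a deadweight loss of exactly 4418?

94

Competitive equilibrium: 190 − 0.3Q = 2.5 + 0.7Q → Q* = 187.5, P* = 133.75.
A tax t gives ΔQ = t/1 and wedge t, so DWL = t²/2.
t²/2 = 4418 → t² = 8836 → t = 94.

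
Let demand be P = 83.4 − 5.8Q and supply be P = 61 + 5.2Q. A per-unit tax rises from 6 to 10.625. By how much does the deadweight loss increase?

Competitive equilibrium: 83.4 − 5.8Q = 61 + 5.2Q → Q* = 2.0364, P* = 71.5891.
For a per-unit tax t: ΔQ = t/11, so DWL = ½·t·(t/11) = t²/22.
At t = 6: DWL = 1.636. At t = 10.625: DWL = 5.131.
Increase = 5.131 − 1.636 = 3.50.

3.50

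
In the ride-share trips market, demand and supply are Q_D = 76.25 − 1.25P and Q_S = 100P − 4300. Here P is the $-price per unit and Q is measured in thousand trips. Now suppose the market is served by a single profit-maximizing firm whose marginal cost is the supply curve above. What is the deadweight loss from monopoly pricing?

$49.38 thousand

In inverse form: demand P = 61 − 0.8Q, supply P = 43 + 0.01Q.
Competitive equilibrium: 61 − 0.8Q = 43 + 0.01Q → Q* = 22.2222, P* = 43.2222.
Marginal revenue: MR = 61 − 1.6Q. Set MR = MC: 61 − 1.6Q = 43 + 0.01Q → Q_m = 11.1801.
Price P_m = 61 − 0.8·11.1801 = 52.0559; MC(Q_m) = 43 + 0.01·11.1801 = 43.1118.
Competitive Q* = 22.2222, so ΔQ = 11.0421; wedge = 52.0559 − 43.1118 = 8.9441.
Welfare loss = ½ × 11.0421 × 8.9441 = $49.38 thousand.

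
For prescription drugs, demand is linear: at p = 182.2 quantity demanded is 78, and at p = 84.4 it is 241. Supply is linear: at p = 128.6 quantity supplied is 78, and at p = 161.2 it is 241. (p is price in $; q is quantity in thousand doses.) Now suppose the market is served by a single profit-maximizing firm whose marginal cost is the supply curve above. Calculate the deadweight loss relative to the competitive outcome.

$1544.69 thousand

Demand slope = (84.4 − 182.2)/(241 − 78) = −0.6, so p = 229 − 0.6q.
Supply slope = (161.2 − 128.6)/(241 − 78) = 0.2, so p = 113 + 0.2q.
Competitive equilibrium: 229 − 0.6q = 113 + 0.2q → q* = 145, p* = 142.
Marginal revenue: MR = 229 − 1.2q. Set MR = MC: 229 − 1.2q = 113 + 0.2q → q_m = 82.85714.
Price p_m = 229 − 0.6·82.85714 = 179.28572; MC(q_m) = 113 + 0.2·82.85714 = 129.57143.
Competitive q* = 145, so Δq = 62.14286; wedge = 179.28572 − 129.57143 = 49.71429.
Deadweight loss = ½ × 62.14286 × 49.71429 = $1544.69 thousand.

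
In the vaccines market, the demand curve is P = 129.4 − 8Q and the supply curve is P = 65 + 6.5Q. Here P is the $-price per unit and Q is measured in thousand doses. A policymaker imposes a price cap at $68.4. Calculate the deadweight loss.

Competitive equilibrium: 129.4 − 8Q = 65 + 6.5Q → Q* = 4.4414, P* = 93.869.
At the ceiling P = 68.4, quantity supplied = (68.4 − 65)/6.5 = 0.5231.
Willingness to pay at Q' = 0.5231: 129.4 − 8·0.5231 = 125.2152.
ΔQ = 4.4414 − 0.5231 = 3.9183; wedge = 125.2152 − 68.4 = 56.8152.
Welfare loss = ½ × 3.9183 × 56.8152 = $111.31 thousand.

$111.31 thousand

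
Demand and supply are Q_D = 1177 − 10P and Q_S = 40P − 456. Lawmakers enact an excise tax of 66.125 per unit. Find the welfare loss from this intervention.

17490.06

In inverse form: demand P = 117.7 − 0.1Q, supply P = 11.4 + 0.025Q.
Competitive equilibrium: 117.7 − 0.1Q = 11.4 + 0.025Q → Q* = 850.4, P* = 32.66.
With the tax, the buyer price exceeds the seller price by 66.125: (117.7 − 0.1Q) − (11.4 + 0.025Q) = 66.125 → Q' = 321.4.
ΔQ = 850.4 − 321.4 = 529; the wedge equals the tax, 66.125.
Deadweight loss = ½ × 529 × 66.125 = 17490.06.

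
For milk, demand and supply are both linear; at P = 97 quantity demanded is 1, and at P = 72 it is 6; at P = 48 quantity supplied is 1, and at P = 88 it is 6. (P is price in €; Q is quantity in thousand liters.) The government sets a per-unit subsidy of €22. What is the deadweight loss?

Demand slope = (72 − 97)/(6 − 1) = −5, so P = 102 − 5Q.
Supply slope = (88 − 48)/(6 − 1) = 8, so P = 40 + 8Q.
Competitive equilibrium: 102 − 5Q = 40 + 8Q → Q* = 4.7692, P* = 78.1538.
The subsidy lowers effective supply by 22: P = 18 + 8Q.
New quantity: 102 − 5Q = 18 + 8Q → Q' = 6.4615.
Overproduction ΔQ = 6.4615 − 4.7692 = 1.6923; wedge = subsidy = 22.
The triangle = ½ × 1.6923 × 22 = €18.62 thousand.

€18.62 thousand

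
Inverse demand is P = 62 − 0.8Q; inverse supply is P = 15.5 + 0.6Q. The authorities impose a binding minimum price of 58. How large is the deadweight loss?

557.23

Competitive equilibrium: 62 − 0.8Q = 15.5 + 0.6Q → Q* = 33.2143, P* = 35.4286.
At the floor P = 58, quantity demanded = (62 − 58)/0.8 = 5.
Sellers' marginal cost at Q' = 5: 15.5 + 0.6·5 = 18.5.
ΔQ = 33.2143 − 5 = 28.2143; wedge = 58 − 18.5 = 39.5.
Welfare loss = ½ × 28.2143 × 39.5 = 557.23.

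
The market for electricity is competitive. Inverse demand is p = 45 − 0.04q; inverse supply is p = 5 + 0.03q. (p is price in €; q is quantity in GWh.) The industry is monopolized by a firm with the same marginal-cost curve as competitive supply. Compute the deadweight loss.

Competitive equilibrium: 45 − 0.04q = 5 + 0.03q → q* = 571.42857, p* = 22.14286.
Marginal revenue: MR = 45 − 0.08q. Set MR = MC: 45 − 0.08q = 5 + 0.03q → q_m = 363.63636.
Price p_m = 45 − 0.04·363.63636 = 30.45455; MC(q_m) = 5 + 0.03·363.63636 = 15.90909.
Competitive q* = 571.42857, so Δq = 207.79221; wedge = 30.45455 − 15.90909 = 14.54546.
Welfare loss = ½ × 207.79221 × 14.54546 = €1511.22.

€1511.22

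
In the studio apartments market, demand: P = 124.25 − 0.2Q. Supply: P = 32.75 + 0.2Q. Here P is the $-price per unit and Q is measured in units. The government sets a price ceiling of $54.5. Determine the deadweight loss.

$2880

Competitive equilibrium: 124.25 − 0.2Q = 32.75 + 0.2Q → Q* = 228.75, P* = 78.5.
At the ceiling P = 54.5, quantity supplied = (54.5 − 32.75)/0.2 = 108.75.
Willingness to pay at Q' = 108.75: 124.25 − 0.2·108.75 = 102.5.
ΔQ = 228.75 − 108.75 = 120; wedge = 102.5 − 54.5 = 48.
Welfare loss = ½ × 120 × 48 = $2880.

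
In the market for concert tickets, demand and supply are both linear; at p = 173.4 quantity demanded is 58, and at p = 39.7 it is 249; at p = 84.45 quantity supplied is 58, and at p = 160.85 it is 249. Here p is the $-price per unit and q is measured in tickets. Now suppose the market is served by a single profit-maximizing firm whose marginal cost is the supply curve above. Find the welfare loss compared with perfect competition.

$1603.95

Demand slope = (39.7 − 173.4)/(249 − 58) = −0.7, so p = 214 − 0.7q.
Supply slope = (160.85 − 84.45)/(249 − 58) = 0.4, so p = 61.25 + 0.4q.
Competitive equilibrium: 214 − 0.7q = 61.25 + 0.4q → q* = 138.8636, p* = 116.7955.
Marginal revenue: MR = 214 − 1.4q. Set MR = MC: 214 − 1.4q = 61.25 + 0.4q → q_m = 84.8611.
Price p_m = 214 − 0.7·84.8611 = 154.5972; MC(q_m) = 61.25 + 0.4·84.8611 = 95.1944.
Competitive q* = 138.8636, so Δq = 54.0025; wedge = 154.5972 − 95.1944 = 59.4028.
DWL = ½ × 54.0025 × 59.4028 = $1603.95.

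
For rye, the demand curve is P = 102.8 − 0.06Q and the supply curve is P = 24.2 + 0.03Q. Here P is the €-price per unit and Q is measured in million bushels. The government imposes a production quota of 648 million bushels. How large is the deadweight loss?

Competitive equilibrium: 102.8 − 0.06Q = 24.2 + 0.03Q → Q* = 873.3333, P* = 50.4.
At Q = 648: demand price = 102.8 − 0.06·648 = 63.92; supply price = 24.2 + 0.03·648 = 43.64.
ΔQ = 873.3333 − 648 = 225.3333; wedge = 63.92 − 43.64 = 20.28.
Deadweight loss = ½ × 225.3333 × 20.28 = €2284.88 million.

€2284.88 million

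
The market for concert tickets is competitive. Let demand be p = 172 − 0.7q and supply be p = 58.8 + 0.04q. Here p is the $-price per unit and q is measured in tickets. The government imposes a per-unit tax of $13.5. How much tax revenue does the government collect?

Competitive equilibrium: 172 − 0.7q = 58.8 + 0.04q → q* = 152.973, p* = 64.9189.
With the tax, the buyer price exceeds the seller price by 13.5: (172 − 0.7q) − (58.8 + 0.04q) = 13.5 → q' = 134.7297.
Tax revenue = 13.5 × 134.7297 = $1818.85.

$1818.85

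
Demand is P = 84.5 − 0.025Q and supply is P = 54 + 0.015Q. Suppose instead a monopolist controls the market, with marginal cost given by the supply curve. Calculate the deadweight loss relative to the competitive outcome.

1720.14

Competitive equilibrium: 84.5 − 0.025Q = 54 + 0.015Q → Q* = 762.5, P* = 65.4375.
Marginal revenue: MR = 84.5 − 0.05Q. Set MR = MC: 84.5 − 0.05Q = 54 + 0.015Q → Q_m = 469.23077.
Price P_m = 84.5 − 0.025·469.23077 = 72.76923; MC(Q_m) = 54 + 0.015·469.23077 = 61.03846.
Competitive Q* = 762.5, so ΔQ = 293.26923; wedge = 72.76923 − 61.03846 = 11.73077.
The triangle = ½ × 293.26923 × 11.73077 = 1720.14.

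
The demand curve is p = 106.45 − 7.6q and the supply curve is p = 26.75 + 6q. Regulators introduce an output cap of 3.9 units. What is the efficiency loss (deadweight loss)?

26.13

Competitive equilibrium: 106.45 − 7.6q = 26.75 + 6q → q* = 5.8603, p* = 61.9118.
At q = 3.9: demand price = 106.45 − 7.6·3.9 = 76.81; supply price = 26.75 + 6·3.9 = 50.15.
Δq = 5.8603 − 3.9 = 1.9603; wedge = 76.81 − 50.15 = 26.66.
The triangle = ½ × 1.9603 × 26.66 = 26.13.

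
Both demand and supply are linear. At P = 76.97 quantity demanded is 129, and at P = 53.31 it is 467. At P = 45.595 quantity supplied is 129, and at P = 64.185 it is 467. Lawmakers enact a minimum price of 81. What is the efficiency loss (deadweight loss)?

Demand slope = (53.31 − 76.97)/(467 − 129) = −0.07, so P = 86 − 0.07Q.
Supply slope = (64.185 − 45.595)/(467 − 129) = 0.055, so P = 38.5 + 0.055Q.
Competitive equilibrium: 86 − 0.07Q = 38.5 + 0.055Q → Q* = 380, P* = 59.4.
At the floor P = 81, quantity demanded = (86 − 81)/0.07 = 71.4286.
Sellers' marginal cost at Q' = 71.4286: 38.5 + 0.055·71.4286 = 42.4286.
ΔQ = 380 − 71.4286 = 308.5714; wedge = 81 − 42.4286 = 38.5714.
The triangle = ½ × 308.5714 × 38.5714 = 5951.02.

5951.02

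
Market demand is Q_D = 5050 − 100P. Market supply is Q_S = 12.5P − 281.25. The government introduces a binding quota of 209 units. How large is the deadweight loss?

469.20

In inverse form: demand P = 50.5 − 0.01Q, supply P = 22.5 + 0.08Q.
Competitive equilibrium: 50.5 − 0.01Q = 22.5 + 0.08Q → Q* = 311.1111, P* = 47.3889.
At Q = 209: demand price = 50.5 − 0.01·209 = 48.41; supply price = 22.5 + 0.08·209 = 39.22.
ΔQ = 311.1111 − 209 = 102.1111; wedge = 48.41 − 39.22 = 9.19.
Deadweight loss = ½ × 102.1111 × 9.19 = 469.20.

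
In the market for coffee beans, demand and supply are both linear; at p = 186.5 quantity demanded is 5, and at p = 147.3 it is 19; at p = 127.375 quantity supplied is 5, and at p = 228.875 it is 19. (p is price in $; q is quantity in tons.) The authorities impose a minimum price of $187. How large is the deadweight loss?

$184.64

Demand slope = (147.3 − 186.5)/(19 − 5) = −2.8, so p = 200.5 − 2.8q.
Supply slope = (228.875 − 127.375)/(19 − 5) = 7.25, so p = 91.125 + 7.25q.
Competitive equilibrium: 200.5 − 2.8q = 91.125 + 7.25q → q* = 10.8831, p* = 170.0274.
At the floor p = 187, quantity demanded = (200.5 − 187)/2.8 = 4.8214.
Sellers' marginal cost at q' = 4.8214: 91.125 + 7.25·4.8214 = 126.0802.
Δq = 10.8831 − 4.8214 = 6.0617; wedge = 187 − 126.0802 = 60.9198.
Deadweight loss = ½ × 6.0617 × 60.9198 = $184.64.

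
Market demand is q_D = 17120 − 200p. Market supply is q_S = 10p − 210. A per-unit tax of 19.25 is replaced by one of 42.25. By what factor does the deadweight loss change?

In inverse form: demand p = 85.6 − 0.005q, supply p = 21 + 0.1q.
Competitive equilibrium: 85.6 − 0.005q = 21 + 0.1q → q* = 615.2381, p* = 82.5238.
For a per-unit tax t: Δq = t/0.105, so DWL = ½·t·(t/0.105) = t²/0.21.
At t = 19.25: DWL = 1764.583. At t = 42.25: DWL = 8500.298.
Ratio = (42.25/19.25)² = 4.817.

4.817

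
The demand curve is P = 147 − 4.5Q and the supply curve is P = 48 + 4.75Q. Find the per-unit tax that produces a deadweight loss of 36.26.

25.9

Competitive equilibrium: 147 − 4.5Q = 48 + 4.75Q → Q* = 10.7027, P* = 98.8378.
A tax t gives ΔQ = t/9.25 and wedge t, so DWL = t²/18.5.
t²/18.5 = 36.26 → t² = 670.81 → t = 25.9.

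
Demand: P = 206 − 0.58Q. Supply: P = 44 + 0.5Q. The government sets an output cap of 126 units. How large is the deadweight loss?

Competitive equilibrium: 206 − 0.58Q = 44 + 0.5Q → Q* = 150, P* = 119.
At Q = 126: demand price = 206 − 0.58·126 = 132.92; supply price = 44 + 0.5·126 = 107.
ΔQ = 150 − 126 = 24; wedge = 132.92 − 107 = 25.92.
Deadweight loss = ½ × 24 × 25.92 = 311.04.

311.04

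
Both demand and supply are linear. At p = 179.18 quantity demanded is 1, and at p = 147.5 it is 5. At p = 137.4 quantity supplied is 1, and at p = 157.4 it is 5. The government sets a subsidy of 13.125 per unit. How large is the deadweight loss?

Demand slope = (147.5 − 179.18)/(5 − 1) = −7.92, so p = 187.1 − 7.92q.
Supply slope = (157.4 − 137.4)/(5 − 1) = 5, so p = 132.4 + 5q.
Competitive equilibrium: 187.1 − 7.92q = 132.4 + 5q → q* = 4.2337, p* = 153.5687.
The subsidy lowers effective supply by 13.125: p = 119.275 + 5q.
New quantity: 187.1 − 7.92q = 119.275 + 5q → q' = 5.2496.
Overproduction Δq = 5.2496 − 4.2337 = 1.0159; wedge = subsidy = 13.125.
The triangle = ½ × 1.0159 × 13.125 = 6.67.

6.67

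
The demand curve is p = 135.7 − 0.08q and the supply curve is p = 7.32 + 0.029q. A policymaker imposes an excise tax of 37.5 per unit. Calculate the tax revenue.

Competitive equilibrium: 135.7 − 0.08q = 7.32 + 0.029q → q* = 1177.7982, p* = 41.4761.
With the tax, the buyer price exceeds the seller price by 37.5: (135.7 − 0.08q) − (7.32 + 0.029q) = 37.5 → q' = 833.7615.
Tax revenue = 37.5 × 833.7615 = 31266.06.

31266.06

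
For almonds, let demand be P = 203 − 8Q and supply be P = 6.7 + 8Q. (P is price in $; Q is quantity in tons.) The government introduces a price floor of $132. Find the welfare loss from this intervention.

Competitive equilibrium: 203 − 8Q = 6.7 + 8Q → Q* = 12.2688, P* = 104.85.
At the floor P = 132, quantity demanded = (203 − 132)/8 = 8.875.
Sellers' marginal cost at Q' = 8.875: 6.7 + 8·8.875 = 77.7.
ΔQ = 12.2688 − 8.875 = 3.3938; wedge = 132 − 77.7 = 54.3.
Deadweight loss = ½ × 3.3938 × 54.3 = $92.14.

$92.14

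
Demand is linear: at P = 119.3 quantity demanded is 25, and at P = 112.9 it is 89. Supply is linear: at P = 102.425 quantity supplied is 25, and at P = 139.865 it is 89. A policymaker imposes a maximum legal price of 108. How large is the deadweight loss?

Demand slope = (112.9 − 119.3)/(89 − 25) = −0.1, so P = 121.8 − 0.1Q.
Supply slope = (139.865 − 102.425)/(89 − 25) = 0.585, so P = 87.8 + 0.585Q.
Competitive equilibrium: 121.8 − 0.1Q = 87.8 + 0.585Q → Q* = 49.635, P* = 116.8365.
At the ceiling P = 108, quantity supplied = (108 − 87.8)/0.585 = 34.5299.
Willingness to pay at Q' = 34.5299: 121.8 − 0.1·34.5299 = 118.347.
ΔQ = 49.635 − 34.5299 = 15.1051; wedge = 118.347 − 108 = 10.347.
DWL = ½ × 15.1051 × 10.347 = 78.15.

78.15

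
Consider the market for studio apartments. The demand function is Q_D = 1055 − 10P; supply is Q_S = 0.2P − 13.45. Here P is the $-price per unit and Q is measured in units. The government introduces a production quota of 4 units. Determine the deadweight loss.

$31.24

In inverse form: demand P = 105.5 − 0.1Q, supply P = 67.25 + 5Q.
Competitive equilibrium: 105.5 − 0.1Q = 67.25 + 5Q → Q* = 7.5, P* = 104.75.
At Q = 4: demand price = 105.5 − 0.1·4 = 105.1; supply price = 67.25 + 5·4 = 87.25.
ΔQ = 7.5 − 4 = 3.5; wedge = 105.1 − 87.25 = 17.85.
The triangle = ½ × 3.5 × 17.85 = $31.24.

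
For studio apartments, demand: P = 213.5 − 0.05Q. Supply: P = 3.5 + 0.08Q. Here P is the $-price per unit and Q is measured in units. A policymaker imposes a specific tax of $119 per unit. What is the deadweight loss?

$54465.38

Competitive equilibrium: 213.5 − 0.05Q = 3.5 + 0.08Q → Q* = 1615.3846, P* = 132.7308.
With the tax, the buyer price exceeds the seller price by 119: (213.5 − 0.05Q) − (3.5 + 0.08Q) = 119 → Q' = 700.
ΔQ = 1615.3846 − 700 = 915.3846; the wedge equals the tax, 119.
DWL = ½ × 915.3846 × 119 = $54465.38.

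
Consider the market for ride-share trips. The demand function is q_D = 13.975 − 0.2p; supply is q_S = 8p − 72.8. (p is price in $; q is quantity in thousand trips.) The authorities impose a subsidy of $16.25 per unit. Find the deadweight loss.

In inverse form: demand p = 69.875 − 5q, supply p = 9.1 + 0.125q.
Competitive equilibrium: 69.875 − 5q = 9.1 + 0.125q → q* = 11.8585, p* = 10.5823.
The subsidy lowers effective supply by 16.25: p = 0.125q − 7.15.
New quantity: 69.875 − 5q = 0.125q − 7.15 → q' = 15.0293.
Overproduction Δq = 15.0293 − 11.8585 = 3.1708; wedge = subsidy = 16.25.
Deadweight loss = ½ × 3.1708 × 16.25 = $25.76 thousand.

$25.76 thousand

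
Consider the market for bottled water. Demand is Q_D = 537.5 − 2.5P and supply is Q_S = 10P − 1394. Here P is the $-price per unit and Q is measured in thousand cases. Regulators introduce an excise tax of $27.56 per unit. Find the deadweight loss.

$759.55 thousand

In inverse form: demand P = 215 − 0.4Q, supply P = 139.4 + 0.1Q.
Competitive equilibrium: 215 − 0.4Q = 139.4 + 0.1Q → Q* = 151.2, P* = 154.52.
With the tax, the buyer price exceeds the seller price by 27.56: (215 − 0.4Q) − (139.4 + 0.1Q) = 27.56 → Q' = 96.08.
ΔQ = 151.2 − 96.08 = 55.12; the wedge equals the tax, 27.56.
Welfare loss = ½ × 55.12 × 27.56 = $759.55 thousand.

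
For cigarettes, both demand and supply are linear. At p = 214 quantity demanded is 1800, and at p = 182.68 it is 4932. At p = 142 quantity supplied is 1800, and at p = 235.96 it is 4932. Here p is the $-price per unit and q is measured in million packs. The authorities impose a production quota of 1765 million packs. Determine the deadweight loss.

Demand slope = (182.68 − 214)/(4932 − 1800) = −0.01, so p = 232 − 0.01q.
Supply slope = (235.96 − 142)/(4932 − 1800) = 0.03, so p = 88 + 0.03q.
Competitive equilibrium: 232 − 0.01q = 88 + 0.03q → q* = 3600, p* = 196.
At q = 1765: demand price = 232 − 0.01·1765 = 214.35; supply price = 88 + 0.03·1765 = 140.95.
Δq = 3600 − 1765 = 1835; wedge = 214.35 − 140.95 = 73.4.
Welfare loss = ½ × 1835 × 73.4 = $67344.50 million.

$67344.50 million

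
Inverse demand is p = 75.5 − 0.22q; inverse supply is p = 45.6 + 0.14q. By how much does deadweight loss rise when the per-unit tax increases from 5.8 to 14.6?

249.33

Competitive equilibrium: 75.5 − 0.22q = 45.6 + 0.14q → q* = 83.0556, p* = 57.2278.
For a per-unit tax t: Δq = t/0.36, so DWL = ½·t·(t/0.36) = t²/0.72.
At t = 5.8: DWL = 46.722. At t = 14.6: DWL = 296.056.
Increase = 296.056 − 46.722 = 249.33.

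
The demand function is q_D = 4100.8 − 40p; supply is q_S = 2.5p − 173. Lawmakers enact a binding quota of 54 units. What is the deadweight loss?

In inverse form: demand p = 102.52 − 0.025q, supply p = 69.2 + 0.4q.
Competitive equilibrium: 102.52 − 0.025q = 69.2 + 0.4q → q* = 78.4, p* = 100.56.
At q = 54: demand price = 102.52 − 0.025·54 = 101.17; supply price = 69.2 + 0.4·54 = 90.8.
Δq = 78.4 − 54 = 24.4; wedge = 101.17 − 90.8 = 10.37.
Welfare loss = ½ × 24.4 × 10.37 = 126.514.

126.514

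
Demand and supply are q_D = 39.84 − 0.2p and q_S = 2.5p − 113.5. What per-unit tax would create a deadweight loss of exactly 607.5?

In inverse form: demand p = 199.2 − 5q, supply p = 45.4 + 0.4q.
Competitive equilibrium: 199.2 − 5q = 45.4 + 0.4q → q* = 28.4815, p* = 56.7926.
A tax t gives Δq = t/5.4 and wedge t, so DWL = t²/10.8.
t²/10.8 = 607.5 → t² = 6561 → t = 81.

81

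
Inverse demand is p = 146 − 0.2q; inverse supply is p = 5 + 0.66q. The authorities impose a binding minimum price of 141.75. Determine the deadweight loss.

Competitive equilibrium: 146 − 0.2q = 5 + 0.66q → q* = 163.9535, p* = 113.2093.
At the floor p = 141.75, quantity demanded = (146 − 141.75)/0.2 = 21.25.
Sellers' marginal cost at q' = 21.25: 5 + 0.66·21.25 = 19.025.
Δq = 163.9535 − 21.25 = 142.7035; wedge = 141.75 − 19.025 = 122.725.
Deadweight loss = ½ × 142.7035 × 122.725 = 8756.64.

8756.64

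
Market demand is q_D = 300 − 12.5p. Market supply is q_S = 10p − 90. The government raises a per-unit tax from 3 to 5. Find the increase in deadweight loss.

44.44

In inverse form: demand p = 24 − 0.08q, supply p = 9 + 0.1q.
Competitive equilibrium: 24 − 0.08q = 9 + 0.1q → q* = 83.3333, p* = 17.3333.
For a per-unit tax t: Δq = t/0.18, so DWL = ½·t·(t/0.18) = t²/0.36.
At t = 3: DWL = 25. At t = 5: DWL = 69.444.
Increase = 69.444 − 25 = 44.44.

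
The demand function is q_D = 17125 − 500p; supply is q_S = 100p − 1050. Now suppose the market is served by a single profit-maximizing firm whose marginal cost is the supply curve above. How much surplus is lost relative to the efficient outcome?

In inverse form: demand p = 34.25 − 0.002q, supply p = 10.5 + 0.01q.
Competitive equilibrium: 34.25 − 0.002q = 10.5 + 0.01q → q* = 1979.1667, p* = 30.2917.
Marginal revenue: MR = 34.25 − 0.004q. Set MR = MC: 34.25 − 0.004q = 10.5 + 0.01q → q_m = 1696.4286.
Price p_m = 34.25 − 0.002·1696.4286 = 30.8571; MC(q_m) = 10.5 + 0.01·1696.4286 = 27.4643.
Competitive q* = 1979.1667, so Δq = 282.7381; wedge = 30.8571 − 27.4643 = 3.3928.
DWL = ½ × 282.7381 × 3.3928 = 479.64.

479.64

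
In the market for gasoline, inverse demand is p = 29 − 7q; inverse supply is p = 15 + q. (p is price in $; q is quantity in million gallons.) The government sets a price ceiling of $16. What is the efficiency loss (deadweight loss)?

Competitive equilibrium: 29 − 7q = 15 + q → q* = 1.75, p* = 16.75.
At the ceiling p = 16, quantity supplied = (16 − 15)/1 = 1.
Willingness to pay at q' = 1: 29 − 7·1 = 22.
Δq = 1.75 − 1 = 0.75; wedge = 22 − 16 = 6.
DWL = ½ × 0.75 × 6 = $2.25 million.

$2.25 million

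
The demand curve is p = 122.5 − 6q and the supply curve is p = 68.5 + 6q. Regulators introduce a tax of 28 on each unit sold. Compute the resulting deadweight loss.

Competitive equilibrium: 122.5 − 6q = 68.5 + 6q → q* = 4.5, p* = 95.5.
With the tax, the buyer price exceeds the seller price by 28: (122.5 − 6q) − (68.5 + 6q) = 28 → q' = 2.1667.
Δq = 4.5 − 2.1667 = 2.3333; the wedge equals the tax, 28.
Deadweight loss = ½ × 2.3333 × 28 = 32.67.

32.67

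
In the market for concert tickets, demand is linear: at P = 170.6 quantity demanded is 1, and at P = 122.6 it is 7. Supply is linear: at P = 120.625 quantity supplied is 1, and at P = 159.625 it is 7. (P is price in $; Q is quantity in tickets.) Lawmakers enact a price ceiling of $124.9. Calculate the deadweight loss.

$56.39

Demand slope = (122.6 − 170.6)/(7 − 1) = −8, so P = 178.6 − 8Q.
Supply slope = (159.625 − 120.625)/(7 − 1) = 6.5, so P = 114.125 + 6.5Q.
Competitive equilibrium: 178.6 − 8Q = 114.125 + 6.5Q → Q* = 4.4466, P* = 143.0276.
At the ceiling P = 124.9, quantity supplied = (124.9 − 114.125)/6.5 = 1.6577.
Willingness to pay at Q' = 1.6577: 178.6 − 8·1.6577 = 165.3384.
ΔQ = 4.4466 − 1.6577 = 2.7889; wedge = 165.3384 − 124.9 = 40.4384.
The triangle = ½ × 2.7889 × 40.4384 = $56.39.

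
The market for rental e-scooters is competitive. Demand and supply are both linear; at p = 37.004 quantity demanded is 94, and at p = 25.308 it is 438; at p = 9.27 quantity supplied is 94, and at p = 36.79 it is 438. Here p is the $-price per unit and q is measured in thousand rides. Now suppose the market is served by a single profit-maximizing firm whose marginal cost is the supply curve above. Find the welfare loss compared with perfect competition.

$342.21 thousand

Demand slope = (25.308 − 37.004)/(438 − 94) = −0.034, so p = 40.2 − 0.034q.
Supply slope = (36.79 − 9.27)/(438 − 94) = 0.08, so p = 1.75 + 0.08q.
Competitive equilibrium: 40.2 − 0.034q = 1.75 + 0.08q → q* = 337.2807, p* = 28.7325.
Marginal revenue: MR = 40.2 − 0.068q. Set MR = MC: 40.2 − 0.068q = 1.75 + 0.08q → q_m = 259.7973.
Price p_m = 40.2 − 0.034·259.7973 = 31.3669; MC(q_m) = 1.75 + 0.08·259.7973 = 22.5338.
Competitive q* = 337.2807, so Δq = 77.4834; wedge = 31.3669 − 22.5338 = 8.8331.
DWL = ½ × 77.4834 × 8.8331 = $342.21 thousand.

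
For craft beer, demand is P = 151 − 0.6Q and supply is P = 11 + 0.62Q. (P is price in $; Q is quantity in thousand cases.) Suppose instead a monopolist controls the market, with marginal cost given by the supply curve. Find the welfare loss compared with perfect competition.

Competitive equilibrium: 151 − 0.6Q = 11 + 0.62Q → Q* = 114.7541, P* = 82.1475.
Marginal revenue: MR = 151 − 1.2Q. Set MR = MC: 151 − 1.2Q = 11 + 0.62Q → Q_m = 76.9231.
Price P_m = 151 − 0.6·76.9231 = 104.8461; MC(Q_m) = 11 + 0.62·76.9231 = 58.6923.
Competitive Q* = 114.7541, so ΔQ = 37.831; wedge = 104.8461 − 58.6923 = 46.1538.
DWL = ½ × 37.831 × 46.1538 = $873.02 thousand.

$873.02 thousand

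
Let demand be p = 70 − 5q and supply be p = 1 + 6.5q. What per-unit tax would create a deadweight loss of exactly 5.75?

11.5

Competitive equilibrium: 70 − 5q = 1 + 6.5q → q* = 6, p* = 40.
A tax t gives Δq = t/11.5 and wedge t, so DWL = t²/23.
t²/23 = 5.75 → t² = 132.25 → t = 11.5.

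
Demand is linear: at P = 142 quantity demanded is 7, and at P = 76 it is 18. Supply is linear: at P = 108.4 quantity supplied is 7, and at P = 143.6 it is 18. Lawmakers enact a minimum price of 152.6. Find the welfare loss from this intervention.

Demand slope = (76 − 142)/(18 − 7) = −6, so P = 184 − 6Q.
Supply slope = (143.6 − 108.4)/(18 − 7) = 3.2, so P = 86 + 3.2Q.
Competitive equilibrium: 184 − 6Q = 86 + 3.2Q → Q* = 10.65217, P* = 120.08696.
At the floor P = 152.6, quantity demanded = (184 − 152.6)/6 = 5.23333.
Sellers' marginal cost at Q' = 5.23333: 86 + 3.2·5.23333 = 102.74666.
ΔQ = 10.65217 − 5.23333 = 5.41884; wedge = 152.6 − 102.74666 = 49.85334.
The triangle = ½ × 5.41884 × 49.85334 = 135.07.

135.07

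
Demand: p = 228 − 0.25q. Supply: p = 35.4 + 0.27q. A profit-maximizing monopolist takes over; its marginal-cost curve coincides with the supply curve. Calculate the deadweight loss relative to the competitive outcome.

3759.91

Competitive equilibrium: 228 − 0.25q = 35.4 + 0.27q → q* = 370.3846, p* = 135.4038.
Marginal revenue: MR = 228 − 0.5q. Set MR = MC: 228 − 0.5q = 35.4 + 0.27q → q_m = 250.1299.
Price p_m = 228 − 0.25·250.1299 = 165.4675; MC(q_m) = 35.4 + 0.27·250.1299 = 102.9351.
Competitive q* = 370.3846, so Δq = 120.2547; wedge = 165.4675 − 102.9351 = 62.5324.
The triangle = ½ × 120.2547 × 62.5324 = 3759.91.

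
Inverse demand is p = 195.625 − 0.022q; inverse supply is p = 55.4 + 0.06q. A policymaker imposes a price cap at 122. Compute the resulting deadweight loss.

Competitive equilibrium: 195.625 − 0.022q = 55.4 + 0.06q → q* = 1710.061, p* = 158.0037.
At the ceiling p = 122, quantity supplied = (122 − 55.4)/0.06 = 1110.
Willingness to pay at q' = 1110: 195.625 − 0.022·1110 = 171.205.
Δq = 1710.061 − 1110 = 600.061; wedge = 171.205 − 122 = 49.205.
The triangle = ½ × 600.061 × 49.205 = 14763.

14763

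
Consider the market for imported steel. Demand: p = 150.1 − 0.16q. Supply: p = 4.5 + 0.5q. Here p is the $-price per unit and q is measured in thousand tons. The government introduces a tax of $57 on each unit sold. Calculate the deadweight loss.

$2461.36 thousand

Competitive equilibrium: 150.1 − 0.16q = 4.5 + 0.5q → q* = 220.60606, p* = 114.80303.
With the tax, the buyer price exceeds the seller price by 57: (150.1 − 0.16q) − (4.5 + 0.5q) = 57 → q' = 134.24242.
Δq = 220.60606 − 134.24242 = 86.36364; the wedge equals the tax, 57.
DWL = ½ × 86.36364 × 57 = $2461.36 thousand.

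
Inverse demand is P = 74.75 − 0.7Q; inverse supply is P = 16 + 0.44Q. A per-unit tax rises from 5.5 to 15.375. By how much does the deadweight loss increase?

90.41

Competitive equilibrium: 74.75 − 0.7Q = 16 + 0.44Q → Q* = 51.5351, P* = 38.6754.
For a per-unit tax t: ΔQ = t/1.14, so DWL = ½·t·(t/1.14) = t²/2.28.
At t = 5.5: DWL = 13.268. At t = 15.375: DWL = 103.68.
Increase = 103.68 − 13.268 = 90.41.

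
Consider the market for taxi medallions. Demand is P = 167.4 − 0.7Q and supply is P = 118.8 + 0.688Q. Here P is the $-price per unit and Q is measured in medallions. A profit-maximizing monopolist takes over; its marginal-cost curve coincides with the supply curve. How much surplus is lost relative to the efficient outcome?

Competitive equilibrium: 167.4 − 0.7Q = 118.8 + 0.688Q → Q* = 35.0144, P* = 142.8899.
Marginal revenue: MR = 167.4 − 1.4Q. Set MR = MC: 167.4 − 1.4Q = 118.8 + 0.688Q → Q_m = 23.2759.
Price P_m = 167.4 − 0.7·23.2759 = 151.1069; MC(Q_m) = 118.8 + 0.688·23.2759 = 134.8138.
Competitive Q* = 35.0144, so ΔQ = 11.7385; wedge = 151.1069 − 134.8138 = 16.2931.
Deadweight loss = ½ × 11.7385 × 16.2931 = $95.63.

$95.63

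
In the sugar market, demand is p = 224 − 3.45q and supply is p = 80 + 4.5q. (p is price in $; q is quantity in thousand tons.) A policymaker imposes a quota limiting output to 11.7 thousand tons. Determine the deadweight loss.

Competitive equilibrium: 224 − 3.45q = 80 + 4.5q → q* = 18.1132, p* = 161.5094.
At q = 11.7: demand price = 224 − 3.45·11.7 = 183.635; supply price = 80 + 4.5·11.7 = 132.65.
Δq = 18.1132 − 11.7 = 6.4132; wedge = 183.635 − 132.65 = 50.985.
Welfare loss = ½ × 6.4132 × 50.985 = $163.49 thousand.

$163.49 thousand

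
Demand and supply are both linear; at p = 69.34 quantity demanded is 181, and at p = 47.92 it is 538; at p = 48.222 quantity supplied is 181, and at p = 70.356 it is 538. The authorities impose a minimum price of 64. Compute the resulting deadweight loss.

Demand slope = (47.92 − 69.34)/(538 − 181) = −0.06, so p = 80.2 − 0.06q.
Supply slope = (70.356 − 48.222)/(538 − 181) = 0.062, so p = 37 + 0.062q.
Competitive equilibrium: 80.2 − 0.06q = 37 + 0.062q → q* = 354.0984, p* = 58.9541.
At the floor p = 64, quantity demanded = (80.2 − 64)/0.06 = 270.
Sellers' marginal cost at q' = 270: 37 + 0.062·270 = 53.74.
Δq = 354.0984 − 270 = 84.0984; wedge = 64 − 53.74 = 10.26.
Deadweight loss = ½ × 84.0984 × 10.26 = 431.42.

431.42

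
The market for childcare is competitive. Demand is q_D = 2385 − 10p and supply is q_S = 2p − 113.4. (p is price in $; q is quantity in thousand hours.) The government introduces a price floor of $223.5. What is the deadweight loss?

In inverse form: demand p = 238.5 − 0.1q, supply p = 56.7 + 0.5q.
Competitive equilibrium: 238.5 − 0.1q = 56.7 + 0.5q → q* = 303, p* = 208.2.
At the floor p = 223.5, quantity demanded = (238.5 − 223.5)/0.1 = 150.
Sellers' marginal cost at q' = 150: 56.7 + 0.5·150 = 131.7.
Δq = 303 − 150 = 153; wedge = 223.5 − 131.7 = 91.8.
Welfare loss = ½ × 153 × 91.8 = $7022.70 thousand.

$7022.70 thousand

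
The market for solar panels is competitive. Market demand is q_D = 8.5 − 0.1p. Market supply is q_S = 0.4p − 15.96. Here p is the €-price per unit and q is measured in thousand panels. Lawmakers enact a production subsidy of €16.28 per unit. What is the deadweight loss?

In inverse form: demand p = 85 − 10q, supply p = 39.9 + 2.5q.
Competitive equilibrium: 85 − 10q = 39.9 + 2.5q → q* = 3.608, p* = 48.92.
The subsidy lowers effective supply by 16.28: p = 23.62 + 2.5q.
New quantity: 85 − 10q = 23.62 + 2.5q → q' = 4.9104.
Overproduction Δq = 4.9104 − 3.608 = 1.3024; wedge = subsidy = 16.28.
DWL = ½ × 1.3024 × 16.28 = €10.60 thousand.

€10.60 thousand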